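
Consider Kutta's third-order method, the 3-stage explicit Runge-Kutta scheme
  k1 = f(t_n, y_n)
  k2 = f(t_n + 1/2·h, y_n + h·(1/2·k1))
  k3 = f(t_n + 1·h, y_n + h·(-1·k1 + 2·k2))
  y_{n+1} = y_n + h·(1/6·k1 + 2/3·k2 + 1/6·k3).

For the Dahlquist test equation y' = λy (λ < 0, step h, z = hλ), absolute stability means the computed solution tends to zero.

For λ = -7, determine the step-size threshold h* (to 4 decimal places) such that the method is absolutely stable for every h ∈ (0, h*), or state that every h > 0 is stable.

(-2.5127,0); λ=-7 ⇒ h* = 0.3590.

Test eqn y'=λy, z=hλ:
  order 3, 3-stage ⇒ R(z)=1+z+z^2/2+z^3/6
  (e.g. R(-0.55)=0.57352, |R|=0.57352)

Need |R(x)|<1, x<0.
x=-0.55: |R|=0.5735
|R(-1.22)|=0.2216 |R(-0.65)|=0.5155 |R(-0.63)|=0.5268
Bisect:
  x_lo=-2.9596 |R|=1.9007  x_hi=-0.1550 |R|=0.8564
  mid=-1.55733 |R|=0.02582 →hi
  mid=-2.25848 |R|=0.62809 →hi
  mid=-2.60905 |R|=1.16551 →lo
  mid=-2.43376 |R|=0.87478 →hi
  mid=-2.52141 |R|=1.01430 →lo
  mid=-2.47759 |R|=0.94312 →hi
  mid=-2.49950 |R|=0.97835 →hi
  mid=-2.51045 |R|=0.99623 →hi
  mid=-2.51593 |R|=1.00524 →lo
  ...
  [-2.51285,-2.51268] ⇒ x*=-2.5127
Stable set (-2.5127, 0).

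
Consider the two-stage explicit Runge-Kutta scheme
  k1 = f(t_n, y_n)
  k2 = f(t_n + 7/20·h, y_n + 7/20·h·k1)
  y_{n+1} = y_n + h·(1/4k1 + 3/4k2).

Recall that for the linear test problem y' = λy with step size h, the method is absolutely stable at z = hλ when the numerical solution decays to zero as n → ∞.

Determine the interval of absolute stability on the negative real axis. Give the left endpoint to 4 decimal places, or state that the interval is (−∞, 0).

Test eqn y'=λy, z=hλ:
  k1=λy_n ⇒ h·k1=z·y_n;  k2=λ(1+7/20z)y_n ⇒ h·k2=z(1+7/20z)y_n
  y_{n+1}/y_n = 1 + 1/4z + 3/4z(1+7/20z) = 1 + z + 21/80z²
  R(z) = 1 + z + 21/80z².

Solve |R(x)|<1 on ℝ⁻.
x=-1.65: |R|=0.0647
R=1: x+21/80x²=0 ⇒ x=−80/21=-3.8095; min R=1−1/(4·21/80)=0.0476>−1
Confirm numerically:
  x=-2.196: |R|=0.06988 <1
  x=-2.150: |R|=0.06341 <1
  x=-1.942: |R|=0.04798 <1
  x=-1.766: |R|=0.05267 <1
  x=-4.161: |R|=1.38390 >1
  x=-3.886: |R|=1.07801 >1
Stable set (-3.8095, 0).

z∈(-3.8095,0).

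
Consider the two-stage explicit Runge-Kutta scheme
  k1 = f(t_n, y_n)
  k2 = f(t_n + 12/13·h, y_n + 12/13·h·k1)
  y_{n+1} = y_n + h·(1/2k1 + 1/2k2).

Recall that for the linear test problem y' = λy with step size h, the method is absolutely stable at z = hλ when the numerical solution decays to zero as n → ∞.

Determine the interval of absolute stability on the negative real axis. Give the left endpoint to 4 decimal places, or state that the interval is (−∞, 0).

z∈(-2.1667,0).

Set f=λy, z=hλ:
  k1=λy_n ⇒ h·k1=z·y_n;  k2=λ(1+12/13z)y_n ⇒ h·k2=z(1+12/13z)y_n
  y_{n+1}/y_n = 1 + 1/2z + 1/2z(1+12/13z) = 1 + z + 6/13z²
  Hence R(z) = 1 + z + 6/13z².

Need |R(x)|<1, x<0.
x=-0.8: |R|=0.4954
R=1: x+6/13x²=0 ⇒ x=−13/6=-2.1667; min R=1−1/(4·6/13)=0.4583>−1
Confirm numerically:
  x=-2.084: |R|=0.92049 <1
  x=-1.764: |R|=0.67217 <1
  x=-1.405: |R|=0.50609 <1
  x=-0.919: |R|=0.47080 <1
  x=-2.387: |R|=1.24274 >1
  x=-2.280: |R|=1.11926 >1
  x=-2.272: |R|=1.11045 >1
So |R|<1 on (-2.1667, 0).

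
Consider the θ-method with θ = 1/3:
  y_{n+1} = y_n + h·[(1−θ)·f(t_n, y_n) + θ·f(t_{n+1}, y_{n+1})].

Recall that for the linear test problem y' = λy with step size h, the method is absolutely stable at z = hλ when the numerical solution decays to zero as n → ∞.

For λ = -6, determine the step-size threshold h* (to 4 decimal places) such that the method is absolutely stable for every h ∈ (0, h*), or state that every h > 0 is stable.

With y'=λy (z=hλ):
  y_{n+1} = y_n + z·[2/3·y_n + 1/3·y_{n+1}] ⇒ (1 − 1/3z)y_{n+1} = (1 + 2/3z)y_n
  so R(z) = (1 + 2/3z)/(1 − 1/3z).

Boundary: |R(x)|=1, x<0.
x=-1.58: |R|=0.0349
R=−1: 1+2/3x = −1+1/3x ⇒ -1/3x=2 ⇒ x=2/(-1/3)=-6.0000
Confirm numerically:
  x=-5.840: |R|=0.98190 <1
  x=-4.891: |R|=0.85946 <1
  x=-4.130: |R|=0.73773 <1
  x=-3.298: |R|=0.57097 <1
  x=-6.408: |R|=1.04337 >1
  x=-6.035: |R|=1.00387 >1
Interval (-6.0000, 0).

(-6.0000,0); λ=-6 ⇒ h* = (6)/6 = 1.0000.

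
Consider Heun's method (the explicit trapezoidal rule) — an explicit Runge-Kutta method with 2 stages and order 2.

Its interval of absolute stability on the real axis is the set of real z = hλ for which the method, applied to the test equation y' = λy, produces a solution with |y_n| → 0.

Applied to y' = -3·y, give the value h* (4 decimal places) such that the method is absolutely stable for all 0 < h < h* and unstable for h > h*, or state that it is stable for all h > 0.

With y'=λy (z=hλ):
  order 2, 2-stage ⇒ R(z)=1+z+z^2/2
  (e.g. R(-0.54)=0.60580, |R|=0.60580)

Solve |R(x)|<1 on ℝ⁻.
x=-0.54: |R|=0.6058
|R(-1.88)|=0.8872 |R(-1.76)|=0.7888 |R(-1.16)|=0.5128
Bisect:
  x_lo=-2.5890 |R|=1.7624  x_hi=-0.1758 |R|=0.8396
  mid=-1.38239 |R|=0.57311 →hi
  mid=-1.98567 |R|=0.98578 →hi
  mid=-2.28731 |R|=1.32859 →lo
  mid=-2.13649 |R|=1.14581 →lo
  mid=-2.06108 |R|=1.06295 →lo
  mid=-2.02338 |R|=1.02365 →lo
  mid=-2.00453 |R|=1.00454 →lo
  mid=-1.99510 |R|=0.99511 →hi
  mid=-1.99981 |R|=0.99981 →hi
  mid=-2.00217 |R|=1.00217 →lo
  ...
  [-2.00011,-1.99996] ⇒ x*=-2.0000
Stable set (-2.0000, 0).

(-2.0000,0); λ=-3 ⇒ h* = 0.6667.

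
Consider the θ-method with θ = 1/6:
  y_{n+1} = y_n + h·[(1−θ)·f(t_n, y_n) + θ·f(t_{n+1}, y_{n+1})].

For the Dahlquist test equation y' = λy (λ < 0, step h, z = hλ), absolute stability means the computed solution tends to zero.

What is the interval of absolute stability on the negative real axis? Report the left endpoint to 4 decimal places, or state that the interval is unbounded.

(-3.0000, 0).

With y'=λy (z=hλ):
  y_{n+1} = y_n + z·[5/6·y_n + 1/6·y_{n+1}] ⇒ (1 − 1/6z)y_{n+1} = (1 + 5/6z)y_n
  ⇒ R(z) = (1 + 5/6z)/(1 − 1/6z).

Solve |R(x)|<1 on ℝ⁻.
x=-1.69: |R|=0.3186
R=−1: 1+5/6x = −1+1/6x ⇒ -2/3x=2 ⇒ x=2/(-2/3)=-3.0000
Confirm numerically:
  x=-2.751: |R|=0.88618 <1
  x=-2.335: |R|=0.68086 <1
  x=-1.397: |R|=0.13316 <1
  x=-1.381: |R|=0.12261 <1
  x=-3.583: |R|=1.24335 >1
  x=-3.478: |R|=1.20173 >1
Stable set (-3.0000, 0).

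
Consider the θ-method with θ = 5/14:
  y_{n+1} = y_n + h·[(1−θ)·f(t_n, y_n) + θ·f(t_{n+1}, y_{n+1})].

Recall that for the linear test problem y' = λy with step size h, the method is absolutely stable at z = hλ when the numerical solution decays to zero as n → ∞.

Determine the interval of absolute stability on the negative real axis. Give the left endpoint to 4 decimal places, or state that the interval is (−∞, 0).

z∈(-7.0000,0).

On y'=λy, z=hλ:
  y_{n+1} = y_n + z·[9/14·y_n + 5/14·y_{n+1}] ⇒ (1 − 5/14z)y_{n+1} = (1 + 9/14z)y_n
  R(z) = (1 + 9/14z)/(1 − 5/14z).

Boundary: |R(x)|=1, x<0.
x=-1.75: |R|=0.0769
R=−1: 1+9/14x = −1+5/14x ⇒ -2/7x=2 ⇒ x=2/(-2/7)=-7.0000
Confirm numerically:
  x=-4.620: |R|=0.74340 <1
  x=-4.454: |R|=0.71922 <1
  x=-3.231: |R|=0.50005 <1
  x=-3.025: |R|=0.45408 <1
  x=-7.592: |R|=1.04557 >1
  x=-7.172: |R|=1.01380 >1
So |R|<1 on (-7.0000, 0).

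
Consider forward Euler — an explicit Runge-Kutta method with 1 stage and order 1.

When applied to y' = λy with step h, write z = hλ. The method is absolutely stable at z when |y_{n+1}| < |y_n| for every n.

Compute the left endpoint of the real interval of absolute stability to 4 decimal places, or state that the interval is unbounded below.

left endpoint -2.0000.

Set f=λy, z=hλ:
  order 1, 1-stage ⇒ R(z)=1+z
  (e.g. R(-0.32)=0.68000, |R|=0.68000)

Need |R(x)|<1, x<0.
x=-0.32: |R|=0.6800
|R(-1.66)|=0.6600 |R(-1.37)|=0.3700 |R(-0.66)|=0.3400
Bisect:
  x_lo=-2.3793 |R|=1.3793  x_hi=-0.1512 |R|=0.8488
  mid=-1.26527 |R|=0.26527 →hi
  mid=-1.82229 |R|=0.82229 →hi
  mid=-2.10080 |R|=1.10080 →lo
  mid=-1.96154 |R|=0.96154 →hi
  mid=-2.03117 |R|=1.03117 →lo
  mid=-1.99636 |R|=0.99636 →hi
  mid=-2.01376 |R|=1.01376 →lo
  mid=-2.00506 |R|=1.00506 →lo
  ...
  [-2.00003,-1.99989] ⇒ x*=-2.0000
So |R|<1 on (-2.0000, 0).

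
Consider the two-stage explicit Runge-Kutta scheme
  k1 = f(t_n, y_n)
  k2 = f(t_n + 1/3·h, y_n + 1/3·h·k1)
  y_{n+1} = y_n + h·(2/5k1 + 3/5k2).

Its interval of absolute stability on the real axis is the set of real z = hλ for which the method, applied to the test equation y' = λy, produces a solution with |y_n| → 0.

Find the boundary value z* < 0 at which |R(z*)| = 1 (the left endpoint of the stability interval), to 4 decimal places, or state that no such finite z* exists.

On y'=λy, z=hλ:
  k1=λy_n ⇒ h·k1=z·y_n;  k2=λ(1+1/3z)y_n ⇒ h·k2=z(1+1/3z)y_n
  y_{n+1}/y_n = 1 + 2/5z + 3/5z(1+1/3z) = 1 + z + 1/5z²
  Hence R(z) = 1 + z + 1/5z².

Solve |R(x)|<1 on ℝ⁻.
x=-1.6: |R|=0.0880
R=1: x+1/5x²=0 ⇒ x=−5=-5.0000; min R=1−1/(4·1/5)=-0.2500>−1
Confirm numerically:
  x=-3.573: |R|=0.01973 <1
  x=-3.060: |R|=0.18728 <1
  x=-2.988: |R|=0.20237 <1
  x=-5.588: |R|=1.65715 >1
  x=-5.457: |R|=1.49877 >1
  x=-5.440: |R|=1.47872 >1
Stable set (-5.0000, 0).

left endpoint -5.0000.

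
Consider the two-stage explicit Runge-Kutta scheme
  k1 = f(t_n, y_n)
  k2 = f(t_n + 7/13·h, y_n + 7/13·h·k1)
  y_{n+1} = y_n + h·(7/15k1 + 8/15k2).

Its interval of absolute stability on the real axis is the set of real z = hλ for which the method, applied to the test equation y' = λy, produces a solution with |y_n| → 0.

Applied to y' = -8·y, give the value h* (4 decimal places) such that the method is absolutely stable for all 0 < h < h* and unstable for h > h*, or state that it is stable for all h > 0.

(-3.4821,0); λ=-8 ⇒ h* = (195/56)/8 = 0.4353.

Set f=λy, z=hλ:
  k1=λy_n ⇒ h·k1=z·y_n;  k2=λ(1+7/13z)y_n ⇒ h·k2=z(1+7/13z)y_n
  y_{n+1}/y_n = 1 + 7/15z + 8/15z(1+7/13z) = 1 + z + 56/195z²
  so R(z) = 1 + z + 56/195z².

Solve |R(x)|<1 on ℝ⁻.
x=-0.64: |R|=0.4776
R=1: x+56/195x²=0 ⇒ x=−195/56=-3.4821; min R=1−1/(4·56/195)=0.1295>−1
Confirm numerically:
  x=-3.067: |R|=0.63435 <1
  x=-2.935: |R|=0.53883 <1
  x=-2.124: |R|=0.17157 <1
  x=-2.087: |R|=0.16383 <1
  x=-4.045: |R|=1.65384 >1
  x=-3.813: |R|=1.36229 >1
  x=-3.674: |R|=1.20243 >1
Interval (-3.4821, 0).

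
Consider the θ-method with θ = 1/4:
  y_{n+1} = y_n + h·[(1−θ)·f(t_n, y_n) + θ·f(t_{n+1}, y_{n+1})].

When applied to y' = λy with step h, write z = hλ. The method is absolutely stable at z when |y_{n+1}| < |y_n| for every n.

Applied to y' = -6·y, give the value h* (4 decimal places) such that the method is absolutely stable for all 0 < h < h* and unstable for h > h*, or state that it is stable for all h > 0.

(-4.0000,0); λ=-6 ⇒ h* = (4)/6 = 0.6667.

Set f=λy, z=hλ:
  y_{n+1} = y_n + z·[3/4·y_n + 1/4·y_{n+1}] ⇒ (1 − 1/4z)y_{n+1} = (1 + 3/4z)y_n
  R(z) = (1 + 3/4z)/(1 − 1/4z).

Solve |R(x)|<1 on ℝ⁻.
x=-1.47: |R|=0.0750
R=−1: 1+3/4x = −1+1/4x ⇒ -1/2x=2 ⇒ x=2/(-1/2)=-4.0000
Confirm numerically:
  x=-3.097: |R|=0.74553 <1
  x=-2.830: |R|=0.65739 <1
  x=-1.880: |R|=0.27891 <1
  x=-4.584: |R|=1.13607 >1
  x=-4.466: |R|=1.11009 >1
So |R|<1 on (-4.0000, 0).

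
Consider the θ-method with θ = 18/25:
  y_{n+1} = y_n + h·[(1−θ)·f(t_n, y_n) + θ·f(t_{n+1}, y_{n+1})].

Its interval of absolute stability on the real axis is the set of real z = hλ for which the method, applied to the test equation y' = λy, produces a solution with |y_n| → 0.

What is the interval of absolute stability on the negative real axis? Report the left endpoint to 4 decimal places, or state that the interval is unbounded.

interval (−∞, 0).

On y'=λy, z=hλ:
  y_{n+1} = y_n + z·[7/25·y_n + 18/25·y_{n+1}] ⇒ (1 − 18/25z)y_{n+1} = (1 + 7/25z)y_n
  Hence R(z) = (1 + 7/25z)/(1 − 18/25z).

Boundary: |R(x)|=1, x<0.
x=-0.49: |R|=0.6378
x=-2: |R|=0.1803
x=-10: |R|=0.2195
x=-100: |R|=0.3699
θ=18/25≥1/2 ⇒ |1+7/25x|<|1−18/25x| ∀x<0 ⇒ stable on all of ℝ⁻.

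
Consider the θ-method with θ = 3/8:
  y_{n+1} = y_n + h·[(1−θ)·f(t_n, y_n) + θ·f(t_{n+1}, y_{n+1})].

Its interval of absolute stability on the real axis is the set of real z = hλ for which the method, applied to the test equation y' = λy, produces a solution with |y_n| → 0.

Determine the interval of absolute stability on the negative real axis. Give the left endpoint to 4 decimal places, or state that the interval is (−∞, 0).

z∈(-8.0000,0).

With y'=λy (z=hλ):
  y_{n+1} = y_n + z·[5/8·y_n + 3/8·y_{n+1}] ⇒ (1 − 3/8z)y_{n+1} = (1 + 5/8z)y_n
  Hence R(z) = (1 + 5/8z)/(1 − 3/8z).

Need |R(x)|<1, x<0.
x=-1.26: |R|=0.1443
R=−1: 1+5/8x = −1+3/8x ⇒ -1/4x=2 ⇒ x=2/(-1/4)=-8.0000
Confirm numerically:
  x=-7.239: |R|=0.94878 <1
  x=-6.730: |R|=0.90990 <1
  x=-5.777: |R|=0.82448 <1
  x=-8.491: |R|=1.02934 >1
  x=-8.416: |R|=1.02502 >1
  x=-8.024: |R|=1.00150 >1
Interval (-8.0000, 0).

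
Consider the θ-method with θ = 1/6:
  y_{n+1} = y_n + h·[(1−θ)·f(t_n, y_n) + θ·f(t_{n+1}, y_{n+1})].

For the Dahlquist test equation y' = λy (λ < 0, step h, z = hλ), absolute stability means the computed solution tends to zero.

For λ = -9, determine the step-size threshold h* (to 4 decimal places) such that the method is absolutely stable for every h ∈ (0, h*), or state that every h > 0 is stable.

Test eqn y'=λy, z=hλ:
  y_{n+1} = y_n + z·[5/6·y_n + 1/6·y_{n+1}] ⇒ (1 − 1/6z)y_{n+1} = (1 + 5/6z)y_n
  Hence R(z) = (1 + 5/6z)/(1 − 1/6z).

Boundary: |R(x)|=1, x<0.
x=-0.93: |R|=0.1948
R=−1: 1+5/6x = −1+1/6x ⇒ -2/3x=2 ⇒ x=2/(-2/3)=-3.0000
Confirm numerically:
  x=-2.086: |R|=0.54786 <1
  x=-1.748: |R|=0.35364 <1
  x=-1.351: |R|=0.10271 <1
  x=-3.576: |R|=1.24060 >1
  x=-3.486: |R|=1.20493 >1
So |R|<1 on (-3.0000, 0).

(-3.0000,0); λ=-9 ⇒ h* = (3)/9 = 0.3333.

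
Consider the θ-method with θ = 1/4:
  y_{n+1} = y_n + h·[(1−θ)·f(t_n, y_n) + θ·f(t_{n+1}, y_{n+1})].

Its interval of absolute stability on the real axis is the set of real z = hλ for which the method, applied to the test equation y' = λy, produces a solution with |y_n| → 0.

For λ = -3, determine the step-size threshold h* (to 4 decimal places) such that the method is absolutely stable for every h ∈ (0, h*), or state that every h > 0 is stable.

(-4.0000,0); λ=-3 ⇒ h* = (4)/3 = 1.3333.

On y'=λy, z=hλ:
  y_{n+1} = y_n + z·[3/4·y_n + 1/4·y_{n+1}] ⇒ (1 − 1/4z)y_{n+1} = (1 + 3/4z)y_n
  R(z) = (1 + 3/4z)/(1 − 1/4z).

Boundary: |R(x)|=1, x<0.
x=-0.71: |R|=0.3970
R=−1: 1+3/4x = −1+1/4x ⇒ -1/2x=2 ⇒ x=2/(-1/2)=-4.0000
Confirm numerically:
  x=-3.512: |R|=0.87007 <1
  x=-3.309: |R|=0.81092 <1
  x=-3.121: |R|=0.75312 <1
  x=-2.821: |R|=0.65430 <1
  x=-4.362: |R|=1.08658 >1
  x=-4.056: |R|=1.01390 >1
So |R|<1 on (-4.0000, 0).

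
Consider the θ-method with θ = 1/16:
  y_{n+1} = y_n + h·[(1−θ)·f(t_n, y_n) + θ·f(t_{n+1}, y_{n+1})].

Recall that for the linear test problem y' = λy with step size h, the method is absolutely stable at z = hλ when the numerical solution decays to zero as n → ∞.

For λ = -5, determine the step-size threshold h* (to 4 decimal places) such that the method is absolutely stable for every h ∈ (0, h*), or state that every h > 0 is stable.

(-2.2857,0); λ=-5 ⇒ h* = (16/7)/5 = 0.4571.

With y'=λy (z=hλ):
  y_{n+1} = y_n + z·[15/16·y_n + 1/16·y_{n+1}] ⇒ (1 − 1/16z)y_{n+1} = (1 + 15/16z)y_n
  ⇒ R(z) = (1 + 15/16z)/(1 − 1/16z).

Boundary: |R(x)|=1, x<0.
x=-0.9: |R|=0.1479
R=−1: 1+15/16x = −1+1/16x ⇒ -7/8x=2 ⇒ x=2/(-7/8)=-2.2857
Confirm numerically:
  x=-1.988: |R|=0.76829 <1
  x=-1.352: |R|=0.24666 <1
  x=-1.309: |R|=0.21001 <1
  x=-2.589: |R|=1.22841 >1
  x=-2.312: |R|=1.02010 >1
Stable set (-2.2857, 0).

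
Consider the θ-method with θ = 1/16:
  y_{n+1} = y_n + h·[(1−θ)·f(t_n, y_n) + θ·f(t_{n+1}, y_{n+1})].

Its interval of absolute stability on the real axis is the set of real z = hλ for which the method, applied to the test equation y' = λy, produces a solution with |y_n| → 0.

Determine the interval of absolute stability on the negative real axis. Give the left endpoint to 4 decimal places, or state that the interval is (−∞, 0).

On y'=λy, z=hλ:
  y_{n+1} = y_n + z·[15/16·y_n + 1/16·y_{n+1}] ⇒ (1 − 1/16z)y_{n+1} = (1 + 15/16z)y_n
  so R(z) = (1 + 15/16z)/(1 − 1/16z).

Find x<0 with |R(x)|<1.
x=-0.91: |R|=0.1390
R=−1: 1+15/16x = −1+1/16x ⇒ -7/8x=2 ⇒ x=2/(-7/8)=-2.2857
Confirm numerically:
  x=-2.254: |R|=0.97568 <1
  x=-1.835: |R|=0.64620 <1
  x=-1.171: |R|=0.09114 <1
  x=-1.149: |R|=0.07202 <1
  x=-2.710: |R|=1.31748 >1
  x=-2.418: |R|=1.10055 >1
Interval (-2.2857, 0).

z∈(-2.2857,0).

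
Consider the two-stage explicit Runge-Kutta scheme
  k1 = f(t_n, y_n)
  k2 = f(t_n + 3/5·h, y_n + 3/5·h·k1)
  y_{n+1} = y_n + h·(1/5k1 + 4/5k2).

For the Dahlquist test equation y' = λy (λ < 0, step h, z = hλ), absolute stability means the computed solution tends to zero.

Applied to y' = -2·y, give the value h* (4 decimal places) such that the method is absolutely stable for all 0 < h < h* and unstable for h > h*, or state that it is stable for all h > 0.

(-2.0833,0); λ=-2 ⇒ h* = (25/12)/2 = 1.0417.

On y'=λy, z=hλ:
  k1=λy_n ⇒ h·k1=z·y_n;  k2=λ(1+3/5z)y_n ⇒ h·k2=z(1+3/5z)y_n
  y_{n+1}/y_n = 1 + 1/5z + 4/5z(1+3/5z) = 1 + z + 12/25z²
  R(z) = 1 + z + 12/25z².

Boundary: |R(x)|=1, x<0.
x=-0.63: |R|=0.5605
R=1: x+12/25x²=0 ⇒ x=−25/12=-2.0833; min R=1−1/(4·12/25)=0.4792>−1
Confirm numerically:
  x=-1.923: |R|=0.85201 <1
  x=-1.900: |R|=0.83280 <1
  x=-1.472: |R|=0.56806 <1
  x=-2.360: |R|=1.31341 >1
  x=-2.293: |R|=1.23077 >1
Interval (-2.0833, 0).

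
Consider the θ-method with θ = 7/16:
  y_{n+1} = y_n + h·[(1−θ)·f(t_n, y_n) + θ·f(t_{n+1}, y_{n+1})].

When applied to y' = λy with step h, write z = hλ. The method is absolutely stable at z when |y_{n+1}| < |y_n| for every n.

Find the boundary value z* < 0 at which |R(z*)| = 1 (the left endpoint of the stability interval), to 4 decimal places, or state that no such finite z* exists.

z* = -16.0000.

Test eqn y'=λy, z=hλ:
  y_{n+1} = y_n + z·[9/16·y_n + 7/16·y_{n+1}] ⇒ (1 − 7/16z)y_{n+1} = (1 + 9/16z)y_n
  so R(z) = (1 + 9/16z)/(1 − 7/16z).

Find x<0 with |R(x)|<1.
x=-0.94: |R|=0.3339
R=−1: 1+9/16x = −1+7/16x ⇒ -1/8x=2 ⇒ x=2/(-1/8)=-16.0000
Confirm numerically:
  x=-12.684: |R|=0.93671 <1
  x=-11.444: |R|=0.90519 <1
  x=-10.245: |R|=0.86878 <1
  x=-16.525: |R|=1.00797 >1
  x=-16.445: |R|=1.00679 >1
  x=-16.244: |R|=1.00376 >1
Stable set (-16.0000, 0).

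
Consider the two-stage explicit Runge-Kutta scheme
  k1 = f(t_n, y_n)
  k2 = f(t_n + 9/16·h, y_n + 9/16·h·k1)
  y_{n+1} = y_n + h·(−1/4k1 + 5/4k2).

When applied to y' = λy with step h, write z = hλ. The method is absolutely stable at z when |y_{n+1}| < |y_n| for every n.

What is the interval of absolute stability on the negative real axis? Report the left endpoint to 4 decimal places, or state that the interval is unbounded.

(-1.4222, 0).

Set f=λy, z=hλ:
  k1=λy_n ⇒ h·k1=z·y_n;  k2=λ(1+9/16z)y_n ⇒ h·k2=z(1+9/16z)y_n
  y_{n+1}/y_n = 1 − 1/4z + 5/4z(1+9/16z) = 1 + z + 45/64z²
  R(z) = 1 + z + 45/64z².

Need |R(x)|<1, x<0.
x=-0.41: |R|=0.7082
R=1: x+45/64x²=0 ⇒ x=−64/45=-1.4222; min R=1−1/(4·45/64)=0.6444>−1
Confirm numerically:
  x=-1.330: |R|=0.91376 <1
  x=-1.101: |R|=0.75133 <1
  x=-0.956: |R|=0.68661 <1
  x=-1.895: |R|=1.62994 >1
  x=-1.791: |R|=1.46440 >1
  x=-1.637: |R|=1.24721 >1
So |R|<1 on (-1.4222, 0).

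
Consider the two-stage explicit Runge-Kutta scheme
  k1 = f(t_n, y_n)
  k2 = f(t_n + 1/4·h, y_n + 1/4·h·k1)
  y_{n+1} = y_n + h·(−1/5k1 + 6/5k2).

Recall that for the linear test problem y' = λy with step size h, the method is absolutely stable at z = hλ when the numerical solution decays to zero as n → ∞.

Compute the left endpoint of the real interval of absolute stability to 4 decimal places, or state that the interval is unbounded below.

Test eqn y'=λy, z=hλ:
  k1=λy_n ⇒ h·k1=z·y_n;  k2=λ(1+1/4z)y_n ⇒ h·k2=z(1+1/4z)y_n
  y_{n+1}/y_n = 1 − 1/5z + 6/5z(1+1/4z) = 1 + z + 3/10z²
  ⇒ R(z) = 1 + z + 3/10z².

Find x<0 with |R(x)|<1.
x=-1: |R|=0.3000
R=1: x+3/10x²=0 ⇒ x=−10/3=-3.3333; min R=1−1/(4·3/10)=0.1667>−1
Confirm numerically:
  x=-3.147: |R|=0.82408 <1
  x=-1.866: |R|=0.17859 <1
  x=-1.454: |R|=0.18023 <1
  x=-3.827: |R|=1.56678 >1
  x=-3.597: |R|=1.28452 >1
Interval (-3.3333, 0).

z* = -3.3333.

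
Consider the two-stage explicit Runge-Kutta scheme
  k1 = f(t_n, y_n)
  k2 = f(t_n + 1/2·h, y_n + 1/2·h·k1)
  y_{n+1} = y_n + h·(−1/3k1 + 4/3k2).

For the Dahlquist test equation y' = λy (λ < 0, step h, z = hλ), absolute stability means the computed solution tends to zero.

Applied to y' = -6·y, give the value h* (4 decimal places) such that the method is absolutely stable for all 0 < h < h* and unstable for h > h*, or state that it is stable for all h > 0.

With y'=λy (z=hλ):
  k1=λy_n ⇒ h·k1=z·y_n;  k2=λ(1+1/2z)y_n ⇒ h·k2=z(1+1/2z)y_n
  y_{n+1}/y_n = 1 − 1/3z + 4/3z(1+1/2z) = 1 + z + 2/3z²
  Hence R(z) = 1 + z + 2/3z².

Boundary: |R(x)|=1, x<0.
x=-0.42: |R|=0.6976
R=1: x+2/3x²=0 ⇒ x=−3/2=-1.5000; min R=1−1/(4·2/3)=0.6250>−1
Confirm numerically:
  x=-1.413: |R|=0.91805 <1
  x=-1.335: |R|=0.85315 <1
  x=-1.113: |R|=0.71285 <1
  x=-1.021: |R|=0.67396 <1
  x=-1.696: |R|=1.22161 >1
  x=-1.529: |R|=1.02956 >1
Stable set (-1.5000, 0).

(-1.5000,0); λ=-6 ⇒ h* = (3/2)/6 = 0.2500.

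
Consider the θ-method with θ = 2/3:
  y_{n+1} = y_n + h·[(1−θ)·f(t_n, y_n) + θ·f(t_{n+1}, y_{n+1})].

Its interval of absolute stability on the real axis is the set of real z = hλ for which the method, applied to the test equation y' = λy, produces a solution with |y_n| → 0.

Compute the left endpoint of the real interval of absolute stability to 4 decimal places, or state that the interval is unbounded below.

interval (−∞, 0).

Set f=λy, z=hλ:
  y_{n+1} = y_n + z·[1/3·y_n + 2/3·y_{n+1}] ⇒ (1 − 2/3z)y_{n+1} = (1 + 1/3z)y_n
  ⇒ R(z) = (1 + 1/3z)/(1 − 2/3z).

Solve |R(x)|<1 on ℝ⁻.
x=-0.88: |R|=0.4454
x=-2: |R|=0.1429
x=-10: |R|=0.3043
x=-100: |R|=0.4778
θ=2/3≥1/2 ⇒ |1+1/3x|<|1−2/3x| ∀x<0 ⇒ interval (−∞,0).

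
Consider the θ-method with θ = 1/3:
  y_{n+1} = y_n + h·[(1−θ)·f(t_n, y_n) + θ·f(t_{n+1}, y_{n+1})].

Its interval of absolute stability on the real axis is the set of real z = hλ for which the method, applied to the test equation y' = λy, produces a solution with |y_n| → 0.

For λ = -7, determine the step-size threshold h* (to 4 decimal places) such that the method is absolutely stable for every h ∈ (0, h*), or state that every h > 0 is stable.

Set f=λy, z=hλ:
  y_{n+1} = y_n + z·[2/3·y_n + 1/3·y_{n+1}] ⇒ (1 − 1/3z)y_{n+1} = (1 + 2/3z)y_n
  Hence R(z) = (1 + 2/3z)/(1 − 1/3z).

Boundary: |R(x)|=1, x<0.
x=-1.34: |R|=0.0737
R=−1: 1+2/3x = −1+1/3x ⇒ -1/3x=2 ⇒ x=2/(-1/3)=-6.0000
Confirm numerically:
  x=-4.634: |R|=0.82106 <1
  x=-4.116: |R|=0.73524 <1
  x=-2.660: |R|=0.40989 <1
  x=-2.550: |R|=0.37838 <1
  x=-6.169: |R|=1.01843 >1
  x=-6.160: |R|=1.01747 >1
Stable set (-6.0000, 0).

(-6.0000,0); λ=-7 ⇒ h* = (6)/7 = 0.8571.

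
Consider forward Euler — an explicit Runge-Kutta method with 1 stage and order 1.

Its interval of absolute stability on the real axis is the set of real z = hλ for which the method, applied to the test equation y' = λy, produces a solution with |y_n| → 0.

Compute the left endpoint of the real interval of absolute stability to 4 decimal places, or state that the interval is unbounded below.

left endpoint -2.0000.

Test eqn y'=λy, z=hλ:
  order 1, 1-stage ⇒ R(z)=1+z
  (e.g. R(-1.07)=-0.07000, |R|=0.07000)

Solve |R(x)|<1 on ℝ⁻.
x=-1.07: |R|=0.0700
|R(-2.33)|=1.3300 |R(-1.36)|=0.3600 |R(-0.68)|=0.3200
Bisect:
  x_lo=-2.4411 |R|=1.4411  x_hi=-0.2564 |R|=0.7436
  mid=-1.34878 |R|=0.34878 →hi
  mid=-1.89496 |R|=0.89496 →hi
  mid=-2.16805 |R|=1.16805 →lo
  mid=-2.03151 |R|=1.03151 →lo
  mid=-1.96323 |R|=0.96323 →hi
  mid=-1.99737 |R|=0.99737 →hi
  mid=-2.01444 |R|=1.01444 →lo
  ...
  [-2.00004,-1.99990] ⇒ x*=-2.0000
Stable set (-2.0000, 0).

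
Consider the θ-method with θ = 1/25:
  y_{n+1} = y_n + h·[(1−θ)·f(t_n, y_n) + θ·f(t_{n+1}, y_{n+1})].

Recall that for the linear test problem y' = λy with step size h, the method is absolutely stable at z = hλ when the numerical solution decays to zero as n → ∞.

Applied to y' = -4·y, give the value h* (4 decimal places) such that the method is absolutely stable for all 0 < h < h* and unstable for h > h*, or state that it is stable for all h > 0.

(-2.1739,0); λ=-4 ⇒ h* = (50/23)/4 = 0.5435.

Set f=λy, z=hλ:
  y_{n+1} = y_n + z·[24/25·y_n + 1/25·y_{n+1}] ⇒ (1 − 1/25z)y_{n+1} = (1 + 24/25z)y_n
  R(z) = (1 + 24/25z)/(1 − 1/25z).

Solve |R(x)|<1 on ℝ⁻.
x=-0.65: |R|=0.3665
R=−1: 1+24/25x = −1+1/25x ⇒ -23/25x=2 ⇒ x=2/(-23/25)=-2.1739
Confirm numerically:
  x=-1.782: |R|=0.66343 <1
  x=-1.582: |R|=0.48785 <1
  x=-1.408: |R|=0.33293 <1
  x=-1.360: |R|=0.28983 <1
  x=-2.762: |R|=1.48721 >1
  x=-2.546: |R|=1.31068 >1
  x=-2.245: |R|=1.06001 >1
Interval (-2.1739, 0).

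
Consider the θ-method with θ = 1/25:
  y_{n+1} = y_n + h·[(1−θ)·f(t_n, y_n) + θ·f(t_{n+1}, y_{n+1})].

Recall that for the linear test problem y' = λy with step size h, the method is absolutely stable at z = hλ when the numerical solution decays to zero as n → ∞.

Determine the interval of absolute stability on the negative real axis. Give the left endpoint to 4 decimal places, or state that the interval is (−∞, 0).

On y'=λy, z=hλ:
  y_{n+1} = y_n + z·[24/25·y_n + 1/25·y_{n+1}] ⇒ (1 − 1/25z)y_{n+1} = (1 + 24/25z)y_n
  ⇒ R(z) = (1 + 24/25z)/(1 − 1/25z).

Need |R(x)|<1, x<0.
x=-0.88: |R|=0.1499
R=−1: 1+24/25x = −1+1/25x ⇒ -23/25x=2 ⇒ x=2/(-23/25)=-2.1739
Confirm numerically:
  x=-1.562: |R|=0.47015 <1
  x=-1.507: |R|=0.42132 <1
  x=-1.491: |R|=0.40708 <1
  x=-2.705: |R|=1.44090 >1
  x=-2.490: |R|=1.26446 >1
Stable set (-2.1739, 0).

z∈(-2.1739,0).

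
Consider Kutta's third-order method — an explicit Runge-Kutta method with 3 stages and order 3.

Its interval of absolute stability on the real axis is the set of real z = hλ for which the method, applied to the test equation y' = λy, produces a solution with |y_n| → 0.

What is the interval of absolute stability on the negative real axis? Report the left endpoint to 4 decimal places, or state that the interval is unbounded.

Set f=λy, z=hλ:
  order 3, 3-stage ⇒ R(z)=1+z+z^2/2+z^3/6
  (e.g. R(-0.78)=0.44511, |R|=0.44511)

Solve |R(x)|<1 on ℝ⁻.
x=-0.78: |R|=0.4451
|R(-2.63)|=1.2035 |R(-2.12)|=0.4608 |R(-1.79)|=0.1438
Bisect:
  x_lo=-3.1370 |R|=2.3616  x_hi=-0.3914 |R|=0.6752
  mid=-1.76419 |R|=0.12314 →hi
  mid=-2.45058 |R|=0.90068 →hi
  mid=-2.79378 |R|=1.52552 →lo
  mid=-2.62218 |R|=1.18922 →lo
  mid=-2.53638 |R|=1.03929 →lo
  mid=-2.49348 |R|=0.96861 →hi
  mid=-2.51493 |R|=1.00360 →lo
  mid=-2.50421 |R|=0.98602 →hi
  ...
  [-2.51276,-2.51259] ⇒ x*=-2.5127
Interval (-2.5127, 0).

z∈(-2.5127,0).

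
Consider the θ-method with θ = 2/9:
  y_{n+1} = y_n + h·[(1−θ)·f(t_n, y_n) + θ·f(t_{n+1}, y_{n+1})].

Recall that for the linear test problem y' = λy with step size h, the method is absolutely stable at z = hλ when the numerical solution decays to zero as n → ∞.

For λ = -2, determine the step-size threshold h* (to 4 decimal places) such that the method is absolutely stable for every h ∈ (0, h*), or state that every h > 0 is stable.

Test eqn y'=λy, z=hλ:
  y_{n+1} = y_n + z·[7/9·y_n + 2/9·y_{n+1}] ⇒ (1 − 2/9z)y_{n+1} = (1 + 7/9z)y_n
  so R(z) = (1 + 7/9z)/(1 − 2/9z).

Find x<0 with |R(x)|<1.
x=-1.47: |R|=0.1080
R=−1: 1+7/9x = −1+2/9x ⇒ -5/9x=2 ⇒ x=2/(-5/9)=-3.6000
Confirm numerically:
  x=-3.208: |R|=0.87286 <1
  x=-2.179: |R|=0.46811 <1
  x=-1.701: |R|=0.23440 <1
  x=-4.045: |R|=1.13019 >1
  x=-3.841: |R|=1.07223 >1
  x=-3.835: |R|=1.07049 >1
Interval (-3.6000, 0).

(-3.6000,0); λ=-2 ⇒ h* = (18/5)/2 = 1.8000.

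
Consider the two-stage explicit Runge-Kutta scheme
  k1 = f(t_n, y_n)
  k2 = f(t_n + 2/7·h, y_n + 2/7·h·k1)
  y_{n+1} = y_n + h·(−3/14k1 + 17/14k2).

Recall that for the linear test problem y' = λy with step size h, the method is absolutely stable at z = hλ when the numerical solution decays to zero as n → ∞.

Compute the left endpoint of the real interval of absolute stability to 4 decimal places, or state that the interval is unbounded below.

On y'=λy, z=hλ:
  k1=λy_n ⇒ h·k1=z·y_n;  k2=λ(1+2/7z)y_n ⇒ h·k2=z(1+2/7z)y_n
  y_{n+1}/y_n = 1 − 3/14z + 17/14z(1+2/7z) = 1 + z + 17/49z²
  R(z) = 1 + z + 17/49z².

Boundary: |R(x)|=1, x<0.
x=-0.57: |R|=0.5427
R=1: x+17/49x²=0 ⇒ x=−49/17=-2.8824; min R=1−1/(4·17/49)=0.2794>−1
Confirm numerically:
  x=-2.126: |R|=0.44212 <1
  x=-2.038: |R|=0.40299 <1
  x=-1.896: |R|=0.35118 <1
  x=-1.616: |R|=0.29002 <1
  x=-3.187: |R|=1.33685 >1
  x=-3.097: |R|=1.23063 >1
Interval (-2.8824, 0).

z* = -2.8824.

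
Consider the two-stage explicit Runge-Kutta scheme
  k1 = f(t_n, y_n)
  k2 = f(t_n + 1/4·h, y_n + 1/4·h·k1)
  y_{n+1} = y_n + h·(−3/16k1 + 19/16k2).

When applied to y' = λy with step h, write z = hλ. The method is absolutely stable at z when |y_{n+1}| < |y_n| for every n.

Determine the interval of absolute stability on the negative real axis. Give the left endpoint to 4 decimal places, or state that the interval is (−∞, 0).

Test eqn y'=λy, z=hλ:
  k1=λy_n ⇒ h·k1=z·y_n;  k2=λ(1+1/4z)y_n ⇒ h·k2=z(1+1/4z)y_n
  y_{n+1}/y_n = 1 − 3/16z + 19/16z(1+1/4z) = 1 + z + 19/64z²
  so R(z) = 1 + z + 19/64z².

Boundary: |R(x)|=1, x<0.
x=-1.4: |R|=0.1819
R=1: x+19/64x²=0 ⇒ x=−64/19=-3.3684; min R=1−1/(4·19/64)=0.1579>−1
Confirm numerically:
  x=-3.164: |R|=0.80798 <1
  x=-3.118: |R|=0.76820 <1
  x=-2.432: |R|=0.32390 <1
  x=-3.922: |R|=1.64456 >1
  x=-3.719: |R|=1.38707 >1
  x=-3.640: |R|=1.29347 >1
Stable set (-3.3684, 0).

(-3.3684, 0).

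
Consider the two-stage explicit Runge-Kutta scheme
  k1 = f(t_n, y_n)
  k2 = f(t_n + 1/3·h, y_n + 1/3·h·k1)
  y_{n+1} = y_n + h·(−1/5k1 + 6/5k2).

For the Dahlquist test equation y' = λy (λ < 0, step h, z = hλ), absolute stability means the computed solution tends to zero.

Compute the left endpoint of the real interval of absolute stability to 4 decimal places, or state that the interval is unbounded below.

left endpoint -2.5000.

Test eqn y'=λy, z=hλ:
  k1=λy_n ⇒ h·k1=z·y_n;  k2=λ(1+1/3z)y_n ⇒ h·k2=z(1+1/3z)y_n
  y_{n+1}/y_n = 1 − 1/5z + 6/5z(1+1/3z) = 1 + z + 2/5z²
  so R(z) = 1 + z + 2/5z².

Find x<0 with |R(x)|<1.
x=-1.74: |R|=0.4710
R=1: x+2/5x²=0 ⇒ x=−5/2=-2.5000; min R=1−1/(4·2/5)=0.3750>−1
Confirm numerically:
  x=-1.546: |R|=0.41005 <1
  x=-1.287: |R|=0.37555 <1
  x=-1.202: |R|=0.37592 <1
  x=-1.080: |R|=0.38656 <1
  x=-3.080: |R|=1.71456 >1
  x=-3.016: |R|=1.62250 >1
  x=-2.938: |R|=1.51474 >1
Stable set (-2.5000, 0).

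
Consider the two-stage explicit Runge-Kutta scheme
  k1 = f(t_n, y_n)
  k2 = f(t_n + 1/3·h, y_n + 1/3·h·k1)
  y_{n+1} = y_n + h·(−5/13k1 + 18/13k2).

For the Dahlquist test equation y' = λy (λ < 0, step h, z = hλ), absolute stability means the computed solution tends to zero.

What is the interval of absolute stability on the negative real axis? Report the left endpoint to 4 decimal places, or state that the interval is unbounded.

(-2.1667, 0).

With y'=λy (z=hλ):
  k1=λy_n ⇒ h·k1=z·y_n;  k2=λ(1+1/3z)y_n ⇒ h·k2=z(1+1/3z)y_n
  y_{n+1}/y_n = 1 − 5/13z + 18/13z(1+1/3z) = 1 + z + 6/13z²
  R(z) = 1 + z + 6/13z².

Find x<0 with |R(x)|<1.
x=-1.42: |R|=0.5106
R=1: x+6/13x²=0 ⇒ x=−13/6=-2.1667; min R=1−1/(4·6/13)=0.4583>−1
Confirm numerically:
  x=-1.547: |R|=0.55756 <1
  x=-1.522: |R|=0.54715 <1
  x=-1.214: |R|=0.46621 <1
  x=-1.084: |R|=0.45833 <1
  x=-2.753: |R|=1.74500 >1
  x=-2.557: |R|=1.46065 >1
  x=-2.550: |R|=1.45115 >1
Stable set (-2.1667, 0).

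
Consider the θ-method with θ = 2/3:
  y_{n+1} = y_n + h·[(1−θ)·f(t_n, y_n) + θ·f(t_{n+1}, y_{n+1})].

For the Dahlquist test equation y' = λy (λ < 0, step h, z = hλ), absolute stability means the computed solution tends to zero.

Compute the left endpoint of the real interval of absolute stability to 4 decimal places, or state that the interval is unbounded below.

With y'=λy (z=hλ):
  y_{n+1} = y_n + z·[1/3·y_n + 2/3·y_{n+1}] ⇒ (1 − 2/3z)y_{n+1} = (1 + 1/3z)y_n
  so R(z) = (1 + 1/3z)/(1 − 2/3z).

Need |R(x)|<1, x<0.
x=-1.61: |R|=0.2235
x=-2: |R|=0.1429
x=-10: |R|=0.3043
x=-100: |R|=0.4778
θ=2/3≥1/2 ⇒ |1+1/3x|<|1−2/3x| ∀x<0 ⇒ interval (−∞,0).

interval (−∞, 0).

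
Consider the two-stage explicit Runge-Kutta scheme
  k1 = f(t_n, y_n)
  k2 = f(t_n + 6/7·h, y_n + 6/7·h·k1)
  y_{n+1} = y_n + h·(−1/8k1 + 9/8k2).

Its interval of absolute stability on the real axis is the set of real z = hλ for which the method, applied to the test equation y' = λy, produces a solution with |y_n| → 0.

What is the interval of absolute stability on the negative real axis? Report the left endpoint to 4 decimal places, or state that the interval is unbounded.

Test eqn y'=λy, z=hλ:
  k1=λy_n ⇒ h·k1=z·y_n;  k2=λ(1+6/7z)y_n ⇒ h·k2=z(1+6/7z)y_n
  y_{n+1}/y_n = 1 − 1/8z + 9/8z(1+6/7z) = 1 + z + 27/28z²
  ⇒ R(z) = 1 + z + 27/28z².

Solve |R(x)|<1 on ℝ⁻.
x=-0.52: |R|=0.7407
R=1: x+27/28x²=0 ⇒ x=−28/27=-1.0370; min R=1−1/(4·27/28)=0.7407>−1
Confirm numerically:
  x=-0.819: |R|=0.82781 <1
  x=-0.710: |R|=0.77610 <1
  x=-0.450: |R|=0.74527 <1
  x=-1.570: |R|=1.80687 >1
  x=-1.441: |R|=1.56132 >1
So |R|<1 on (-1.0370, 0).

(-1.0370, 0).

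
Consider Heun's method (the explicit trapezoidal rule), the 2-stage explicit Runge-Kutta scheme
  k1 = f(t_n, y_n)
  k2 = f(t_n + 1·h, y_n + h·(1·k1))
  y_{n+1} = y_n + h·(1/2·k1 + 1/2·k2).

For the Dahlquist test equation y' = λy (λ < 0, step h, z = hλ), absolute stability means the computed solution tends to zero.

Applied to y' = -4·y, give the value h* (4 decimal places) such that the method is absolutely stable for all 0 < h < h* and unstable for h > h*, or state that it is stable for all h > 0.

On y'=λy, z=hλ:
  order 2, 2-stage ⇒ R(z)=1+z+z^2/2
  (e.g. R(-0.6)=0.58000, |R|=0.58000)

Find x<0 with |R(x)|<1.
x=-0.6: |R|=0.5800
|R(-1.25)|=0.5312 |R(-1.09)|=0.5040 |R(-0.51)|=0.6200
Bisect:
  x_lo=-2.6196 |R|=1.8115  x_hi=-0.3603 |R|=0.7046
  mid=-1.48994 |R|=0.62002 →hi
  mid=-2.05477 |R|=1.05627 →lo
  mid=-1.77236 |R|=0.79827 →hi
  mid=-1.91356 |R|=0.91730 →hi
  mid=-1.98417 |R|=0.98429 →hi
  mid=-2.01947 |R|=1.01966 →lo
  mid=-2.00182 |R|=1.00182 →lo
  mid=-1.99299 |R|=0.99302 →hi
  ...
  [-2.00002,-1.99989] ⇒ x*=-2.0000
Interval (-2.0000, 0).

(-2.0000,0); λ=-4 ⇒ h* = 0.5000.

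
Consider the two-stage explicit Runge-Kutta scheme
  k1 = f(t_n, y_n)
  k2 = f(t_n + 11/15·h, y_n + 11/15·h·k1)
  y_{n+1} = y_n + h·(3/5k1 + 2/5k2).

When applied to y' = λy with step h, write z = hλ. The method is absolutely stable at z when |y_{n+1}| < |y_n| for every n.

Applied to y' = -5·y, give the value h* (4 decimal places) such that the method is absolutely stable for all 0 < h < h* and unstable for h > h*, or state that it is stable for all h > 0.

(-3.4091,0); λ=-5 ⇒ h* = (75/22)/5 = 0.6818.

On y'=λy, z=hλ:
  k1=λy_n ⇒ h·k1=z·y_n;  k2=λ(1+11/15z)y_n ⇒ h·k2=z(1+11/15z)y_n
  y_{n+1}/y_n = 1 + 3/5z + 2/5z(1+11/15z) = 1 + z + 22/75z²
  so R(z) = 1 + z + 22/75z².

Solve |R(x)|<1 on ℝ⁻.
x=-0.78: |R|=0.3985
R=1: x+22/75x²=0 ⇒ x=−75/22=-3.4091; min R=1−1/(4·22/75)=0.1477>−1
Confirm numerically:
  x=-2.881: |R|=0.55371 <1
  x=-2.480: |R|=0.32412 <1
  x=-2.421: |R|=0.29830 <1
  x=-2.058: |R|=0.18437 <1
  x=-3.955: |R|=1.63333 >1
  x=-3.867: |R|=1.51942 >1
So |R|<1 on (-3.4091, 0).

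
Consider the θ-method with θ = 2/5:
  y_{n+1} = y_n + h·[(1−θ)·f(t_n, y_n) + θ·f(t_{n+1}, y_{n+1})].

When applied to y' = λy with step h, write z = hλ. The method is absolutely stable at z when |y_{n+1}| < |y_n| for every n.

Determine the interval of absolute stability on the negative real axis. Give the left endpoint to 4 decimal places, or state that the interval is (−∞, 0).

On y'=λy, z=hλ:
  y_{n+1} = y_n + z·[3/5·y_n + 2/5·y_{n+1}] ⇒ (1 − 2/5z)y_{n+1} = (1 + 3/5z)y_n
  R(z) = (1 + 3/5z)/(1 − 2/5z).

Boundary: |R(x)|=1, x<0.
x=-1.09: |R|=0.2409
R=−1: 1+3/5x = −1+2/5x ⇒ -1/5x=2 ⇒ x=2/(-1/5)=-10.0000
Confirm numerically:
  x=-9.126: |R|=0.96241 <1
  x=-7.528: |R|=0.87675 <1
  x=-7.067: |R|=0.84671 <1
  x=-10.445: |R|=1.01719 >1
  x=-10.035: |R|=1.00140 >1
So |R|<1 on (-10.0000, 0).

z∈(-10.0000,0).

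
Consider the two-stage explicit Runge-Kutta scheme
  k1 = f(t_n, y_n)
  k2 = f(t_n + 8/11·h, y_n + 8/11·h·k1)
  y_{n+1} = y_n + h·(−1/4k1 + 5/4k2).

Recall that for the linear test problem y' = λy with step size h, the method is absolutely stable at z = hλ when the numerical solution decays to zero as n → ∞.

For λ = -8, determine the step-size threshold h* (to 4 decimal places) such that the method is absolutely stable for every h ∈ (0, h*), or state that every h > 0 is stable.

(-1.1000,0); λ=-8 ⇒ h* = (11/10)/8 = 0.1375.

Set f=λy, z=hλ:
  k1=λy_n ⇒ h·k1=z·y_n;  k2=λ(1+8/11z)y_n ⇒ h·k2=z(1+8/11z)y_n
  y_{n+1}/y_n = 1 − 1/4z + 5/4z(1+8/11z) = 1 + z + 10/11z²
  Hence R(z) = 1 + z + 10/11z².

Solve |R(x)|<1 on ℝ⁻.
x=-1.17: |R|=1.0745
R=1: x+10/11x²=0 ⇒ x=−11/10=-1.1000; min R=1−1/(4·10/11)=0.7250>−1
Confirm numerically:
  x=-1.046: |R|=0.94865 <1
  x=-0.973: |R|=0.88766 <1
  x=-0.905: |R|=0.83957 <1
  x=-0.716: |R|=0.75005 <1
  x=-1.558: |R|=1.64869 >1
  x=-1.347: |R|=1.30246 >1
So |R|<1 on (-1.1000, 0).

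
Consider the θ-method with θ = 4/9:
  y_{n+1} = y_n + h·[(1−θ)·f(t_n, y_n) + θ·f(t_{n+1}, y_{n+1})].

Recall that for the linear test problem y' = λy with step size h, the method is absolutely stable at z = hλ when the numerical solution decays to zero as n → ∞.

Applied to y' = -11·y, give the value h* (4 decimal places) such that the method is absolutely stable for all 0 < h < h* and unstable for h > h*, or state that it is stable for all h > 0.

(-18.0000,0); λ=-11 ⇒ h* = (18)/11 = 1.6364.

Set f=λy, z=hλ:
  y_{n+1} = y_n + z·[5/9·y_n + 4/9·y_{n+1}] ⇒ (1 − 4/9z)y_{n+1} = (1 + 5/9z)y_n
  so R(z) = (1 + 5/9z)/(1 − 4/9z).

Solve |R(x)|<1 on ℝ⁻.
x=-1.14: |R|=0.2434
R=−1: 1+5/9x = −1+4/9x ⇒ -1/9x=2 ⇒ x=2/(-1/9)=-18.0000
Confirm numerically:
  x=-15.739: |R|=0.96858 <1
  x=-12.273: |R|=0.90141 <1
  x=-9.556: |R|=0.82119 <1
  x=-18.337: |R|=1.00409 >1
  x=-18.285: |R|=1.00347 >1
  x=-18.191: |R|=1.00234 >1
Interval (-18.0000, 0).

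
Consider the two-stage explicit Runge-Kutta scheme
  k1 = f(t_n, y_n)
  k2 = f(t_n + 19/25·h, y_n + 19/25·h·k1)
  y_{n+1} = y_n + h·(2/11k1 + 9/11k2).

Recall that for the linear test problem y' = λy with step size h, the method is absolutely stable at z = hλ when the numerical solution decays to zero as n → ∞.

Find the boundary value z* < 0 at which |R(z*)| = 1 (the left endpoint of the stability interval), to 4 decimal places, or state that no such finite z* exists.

On y'=λy, z=hλ:
  k1=λy_n ⇒ h·k1=z·y_n;  k2=λ(1+19/25z)y_n ⇒ h·k2=z(1+19/25z)y_n
  y_{n+1}/y_n = 1 + 2/11z + 9/11z(1+19/25z) = 1 + z + 171/275z²
  ⇒ R(z) = 1 + z + 171/275z².

Find x<0 with |R(x)|<1.
x=-1.67: |R|=1.0642
R=1: x+171/275x²=0 ⇒ x=−275/171=-1.6082; min R=1−1/(4·171/275)=0.5980>−1
Confirm numerically:
  x=-1.030: |R|=0.62969 <1
  x=-1.027: |R|=0.62885 <1
  x=-0.912: |R|=0.60519 <1
  x=-0.740: |R|=0.60051 <1
  x=-2.133: |R|=1.69608 >1
  x=-1.831: |R|=1.25368 >1
Stable set (-1.6082, 0).

left endpoint -1.6082.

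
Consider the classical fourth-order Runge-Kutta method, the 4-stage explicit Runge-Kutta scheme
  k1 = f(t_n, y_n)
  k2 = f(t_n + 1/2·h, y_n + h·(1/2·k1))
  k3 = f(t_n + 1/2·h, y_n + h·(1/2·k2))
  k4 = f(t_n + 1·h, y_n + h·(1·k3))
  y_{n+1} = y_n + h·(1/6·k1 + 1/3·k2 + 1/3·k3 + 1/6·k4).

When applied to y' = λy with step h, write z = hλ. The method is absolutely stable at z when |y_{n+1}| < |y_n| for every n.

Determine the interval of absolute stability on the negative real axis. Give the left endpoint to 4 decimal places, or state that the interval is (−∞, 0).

z∈(-2.7853,0).

With y'=λy (z=hλ):
  order 4, 4-stage ⇒ R(z)=1+z+z^2/2+z^3/6+z^4/24
  (e.g. R(-0.8)=0.45173, |R|=0.45173)

Boundary: |R(x)|=1, x<0.
x=-0.8: |R|=0.4517
|R(-3)|=1.3750 |R(-2.61)|=0.7663 |R(-2.18)|=0.4105
Bisect:
  x_lo=-3.3082 |R|=2.1203  x_hi=-0.3694 |R|=0.6912
  mid=-1.83881 |R|=0.29192 →hi
  mid=-2.57351 |R|=0.72491 →hi
  mid=-2.94086 |R|=1.26103 →lo
  mid=-2.75719 |R|=0.95845 →hi
  mid=-2.84903 |R|=1.10042 →lo
  mid=-2.80311 |R|=1.02719 →lo
  mid=-2.78015 |R|=0.99227 →hi
  mid=-2.79163 |R|=1.00959 →lo
  mid=-2.78589 |R|=1.00090 →lo
  ...
  [-2.78535,-2.78517] ⇒ x*=-2.7853
So |R|<1 on (-2.7853, 0).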